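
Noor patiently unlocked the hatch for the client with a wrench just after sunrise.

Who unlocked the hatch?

Noor

'Noor' marks the agent of the unlocking event.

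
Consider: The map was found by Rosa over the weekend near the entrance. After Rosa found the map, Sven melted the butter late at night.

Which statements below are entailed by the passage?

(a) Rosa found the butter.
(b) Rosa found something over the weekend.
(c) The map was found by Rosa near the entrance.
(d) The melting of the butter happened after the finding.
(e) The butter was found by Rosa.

(b), (c), (d)

(a) Not entailed — Rosa found the map, not the butter; the butter belongs to the melting event.
(b) Entailed — dropping 'near the entrance' and generalizing the patient leaves a sub-description the original still satisfies.
(c) Entailed — every conjunct here is already in the original finding event.
(d) Entailed — the narrative places the finding before the melting.
(e) Not entailed — Rosa found the map, not the butter; the butter belongs to the melting event.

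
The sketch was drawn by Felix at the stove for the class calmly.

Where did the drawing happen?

'at the stove' marks the location of the drawing event.

at the stove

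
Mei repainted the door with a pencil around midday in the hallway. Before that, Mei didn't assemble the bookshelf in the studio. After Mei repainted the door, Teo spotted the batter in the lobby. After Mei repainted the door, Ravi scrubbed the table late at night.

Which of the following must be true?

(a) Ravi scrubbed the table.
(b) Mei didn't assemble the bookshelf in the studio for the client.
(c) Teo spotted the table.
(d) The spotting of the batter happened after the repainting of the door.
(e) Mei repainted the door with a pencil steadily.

(a), (b), (d)

(a) Entailed — the original entails any weakening of itself; this just drops 'late at night'.
(b) Entailed — under negation, adding a further restriction is entailed: if no such assembling event occurred, none occurred for the client either.
(c) Not entailed — Teo spotted the batter, not the table; the table belongs to the scrubbing event.
(d) Entailed — the narrative places the repainting before the spotting.
(e) Not entailed — 'steadily' adds information not in the original event.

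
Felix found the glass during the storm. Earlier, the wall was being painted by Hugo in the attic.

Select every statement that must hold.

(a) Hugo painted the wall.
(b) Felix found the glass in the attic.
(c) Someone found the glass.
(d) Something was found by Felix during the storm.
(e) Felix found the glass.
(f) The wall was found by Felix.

(a) Not entailed — 'was painting' is progressive on an accomplishment; it does not entail the completed 'painted'.
(b) Not entailed — 'in the attic' adds information not in the original event.
(c) Entailed — every conjunct here is already in the original finding event.
(d) Entailed — this follows by dropping conjuncts from the finding event's description.
(e) Entailed — dropping 'during the storm' leaves a sub-description the original still satisfies.
(f) Not entailed — Felix found the glass, not the wall; the wall belongs to the painting event.

(c), (d), (e)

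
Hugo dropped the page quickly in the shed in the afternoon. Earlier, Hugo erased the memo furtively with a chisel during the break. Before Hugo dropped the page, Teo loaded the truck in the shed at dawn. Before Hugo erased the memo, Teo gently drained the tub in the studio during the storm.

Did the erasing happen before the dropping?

yes

The narrative orders the erasing before the dropping.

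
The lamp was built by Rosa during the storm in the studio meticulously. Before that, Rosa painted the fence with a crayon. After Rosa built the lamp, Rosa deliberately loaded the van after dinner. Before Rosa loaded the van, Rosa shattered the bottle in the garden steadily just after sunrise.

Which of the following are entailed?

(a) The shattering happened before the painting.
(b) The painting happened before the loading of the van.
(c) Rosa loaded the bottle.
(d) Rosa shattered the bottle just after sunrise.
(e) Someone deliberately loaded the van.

(b), (d), (e)

(a) Not entailed — the narrative doesn't order the shattering relative to the painting.
(b) Entailed — the narrative places the painting before the loading.
(c) Not entailed — Rosa loaded the van, not the bottle; the bottle belongs to the shattering event.
(d) Entailed — the original entails any weakening of itself; this just drops 'steadily', 'in the garden'.
(e) Entailed — every conjunct here is already in the original loading event.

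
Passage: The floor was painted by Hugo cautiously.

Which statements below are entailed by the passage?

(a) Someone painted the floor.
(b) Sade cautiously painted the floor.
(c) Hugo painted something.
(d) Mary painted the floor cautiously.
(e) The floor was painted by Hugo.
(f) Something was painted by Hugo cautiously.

(a), (c), (e), (f)

(a) Entailed — the original entails any weakening of itself; this just drops 'cautiously' and generalizes the agent.
(b) Not entailed — the passage has Hugo painting the floor, not Sade.
(c) Entailed — this follows by dropping conjuncts from the painting event's description.
(d) Not entailed — the passage has Hugo painting the floor, not Mary.
(e) Entailed — this follows by dropping conjuncts from the painting event's description.
(f) Entailed — this follows by dropping conjuncts from the painting event's description.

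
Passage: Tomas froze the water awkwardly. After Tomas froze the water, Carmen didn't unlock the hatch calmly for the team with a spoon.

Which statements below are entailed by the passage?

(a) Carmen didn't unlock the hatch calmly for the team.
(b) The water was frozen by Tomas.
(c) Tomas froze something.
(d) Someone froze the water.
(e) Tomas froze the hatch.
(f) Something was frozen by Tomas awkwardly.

(b), (c), (d), (f)

(a) Not entailed — dropping 'with a spoon' under negation is not valid — the original leaves open that Carmen unlocked the hatch some other way.
(b) Entailed — dropping 'awkwardly' leaves a sub-description the original still satisfies.
(c) Entailed — this follows by dropping conjuncts from the freezing event's description.
(d) Entailed — this follows by dropping conjuncts from the freezing event's description.
(e) Not entailed — Tomas froze the water, not the hatch; the hatch belongs to the unlocking event.
(f) Entailed — generalizing the patient leaves a sub-description the original still satisfies.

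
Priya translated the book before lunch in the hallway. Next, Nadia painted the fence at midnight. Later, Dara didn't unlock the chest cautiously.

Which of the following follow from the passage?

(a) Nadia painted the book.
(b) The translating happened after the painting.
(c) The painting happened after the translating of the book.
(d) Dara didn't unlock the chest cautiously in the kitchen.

(c), (d)

(a) Not entailed — Nadia painted the fence, not the book; the book belongs to the translating event.
(b) Not entailed — the narrative places the translating before the painting, not after.
(c) Entailed — the narrative places the translating before the painting.
(d) Entailed — under negation, adding a further restriction is entailed: if no such unlocking event occurred, none occurred in the kitchen either.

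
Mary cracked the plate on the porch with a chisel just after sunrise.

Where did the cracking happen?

on the porch

'on the porch' marks the location of the cracking event.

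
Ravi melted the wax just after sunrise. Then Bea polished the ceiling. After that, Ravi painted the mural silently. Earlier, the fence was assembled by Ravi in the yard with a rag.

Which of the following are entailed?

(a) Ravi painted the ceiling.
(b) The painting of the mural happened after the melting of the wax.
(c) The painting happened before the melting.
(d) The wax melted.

(a) Not entailed — Ravi painted the mural, not the ceiling; the ceiling belongs to the polishing event.
(b) Entailed — the narrative places the melting before the painting.
(c) Not entailed — the narrative places the melting before the painting, not after.
(d) Entailed — 'Ravi melted the wax' is causative; it entails the inchoative 'the wax melted'.

(b), (d)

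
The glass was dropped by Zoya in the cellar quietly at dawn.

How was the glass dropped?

quietly

'quietly' marks the manner of the dropping event.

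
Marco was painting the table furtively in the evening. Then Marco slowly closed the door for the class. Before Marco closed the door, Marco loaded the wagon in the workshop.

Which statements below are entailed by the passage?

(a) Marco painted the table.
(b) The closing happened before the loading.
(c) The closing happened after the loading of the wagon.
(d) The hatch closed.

(a) Not entailed — 'was painting' is progressive on an accomplishment; it does not entail the completed 'painted'.
(b) Not entailed — the narrative places the loading before the closing, not after.
(c) Entailed — the narrative places the loading before the closing.
(d) Not entailed — the door is what closed, not the hatch.

(c)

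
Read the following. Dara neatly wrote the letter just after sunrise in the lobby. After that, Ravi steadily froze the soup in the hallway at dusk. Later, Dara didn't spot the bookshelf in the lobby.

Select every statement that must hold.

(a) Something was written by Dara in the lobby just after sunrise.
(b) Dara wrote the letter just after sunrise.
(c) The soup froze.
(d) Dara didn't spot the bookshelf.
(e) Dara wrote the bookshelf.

(a) Entailed — the original entails any weakening of itself; this just drops 'neatly' and generalizes the patient.
(b) Entailed — dropping 'neatly', 'in the lobby' leaves a sub-description the original still satisfies.
(c) Entailed — 'Ravi froze the soup' is causative; it entails the inchoative 'the soup froze'.
(d) Not entailed — dropping 'in the lobby' under negation is not valid — the original leaves open that Dara spotted the bookshelf some other way.
(e) Not entailed — Dara wrote the letter, not the bookshelf; the bookshelf belongs to the spotting event.

(a), (b), (c)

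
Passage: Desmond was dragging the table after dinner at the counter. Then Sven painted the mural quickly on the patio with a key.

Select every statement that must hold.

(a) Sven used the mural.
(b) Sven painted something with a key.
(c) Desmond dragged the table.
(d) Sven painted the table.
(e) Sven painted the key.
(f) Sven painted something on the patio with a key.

(a) Not entailed — the mural is the patient, not an instrument — Sven used a key.
(b) Entailed — the original entails any weakening of itself; this just drops 'on the patio', 'quickly' and generalizes the patient.
(c) Entailed — 'drag' is an activity; 'was dragging' entails that some dragging happened, so 'dragged' holds.
(d) Not entailed — Sven painted the mural, not the table; the table belongs to the dragging event.
(e) Not entailed — the key is the instrument, not what was painted.
(f) Entailed — dropping 'quickly' and generalizing the patient leaves a sub-description the original still satisfies.

(b), (c), (f)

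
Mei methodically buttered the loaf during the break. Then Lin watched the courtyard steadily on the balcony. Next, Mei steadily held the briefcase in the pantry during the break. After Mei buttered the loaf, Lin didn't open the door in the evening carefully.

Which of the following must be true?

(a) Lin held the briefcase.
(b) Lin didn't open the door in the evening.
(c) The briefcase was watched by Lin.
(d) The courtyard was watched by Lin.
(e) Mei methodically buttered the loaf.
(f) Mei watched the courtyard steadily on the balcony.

(a) Not entailed — the passage has Mei holding the briefcase, not Lin.
(b) Not entailed — dropping 'carefully' under negation is not valid — the original leaves open that Lin opened the door some other way.
(c) Not entailed — Lin watched the courtyard, not the briefcase; the briefcase belongs to the holding event.
(d) Entailed — every conjunct here is already in the original watching event.
(e) Entailed — dropping 'during the break' leaves a sub-description the original still satisfies.
(f) Not entailed — the passage has Lin watching the courtyard, not Mei.

(d), (e)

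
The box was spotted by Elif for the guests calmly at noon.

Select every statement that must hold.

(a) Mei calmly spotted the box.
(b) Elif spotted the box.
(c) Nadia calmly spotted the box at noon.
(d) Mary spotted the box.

(b)

(a) Not entailed — the passage has Elif spotting the box, not Mei.
(b) Entailed — every conjunct here is already in the original spotting event.
(c) Not entailed — the passage has Elif spotting the box, not Nadia.
(d) Not entailed — the passage has Elif spotting the box, not Mary.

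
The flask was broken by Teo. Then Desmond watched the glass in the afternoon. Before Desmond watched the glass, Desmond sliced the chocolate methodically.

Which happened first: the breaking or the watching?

The connectives place the breaking before the watching.

the breaking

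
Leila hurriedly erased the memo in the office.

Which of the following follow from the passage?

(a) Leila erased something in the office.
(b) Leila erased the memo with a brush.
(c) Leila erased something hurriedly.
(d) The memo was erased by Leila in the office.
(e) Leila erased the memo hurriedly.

(a) Entailed — every conjunct here is already in the original erasing event.
(b) Not entailed — 'with a brush' adds information not in the original event.
(c) Entailed — the original entails any weakening of itself; this just drops 'in the office' and generalizes the patient.
(d) Entailed — dropping 'hurriedly' leaves a sub-description the original still satisfies.
(e) Entailed — dropping 'in the office' leaves a sub-description the original still satisfies.

(a), (c), (d), (e)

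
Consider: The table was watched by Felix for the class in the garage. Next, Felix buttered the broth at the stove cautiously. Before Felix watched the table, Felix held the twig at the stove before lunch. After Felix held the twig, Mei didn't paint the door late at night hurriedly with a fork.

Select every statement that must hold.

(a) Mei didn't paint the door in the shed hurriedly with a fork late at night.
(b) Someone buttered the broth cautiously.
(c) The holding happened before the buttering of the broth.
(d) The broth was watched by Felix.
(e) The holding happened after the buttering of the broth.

(a), (b), (c)

(a) Entailed — under negation, adding a further restriction is entailed: if no such painting event occurred, none occurred in the shed either.
(b) Entailed — every conjunct here is already in the original buttering event.
(c) Entailed — the narrative places the holding before the buttering.
(d) Not entailed — Felix watched the table, not the broth; the broth belongs to the buttering event.
(e) Not entailed — the narrative places the holding before the buttering, not after.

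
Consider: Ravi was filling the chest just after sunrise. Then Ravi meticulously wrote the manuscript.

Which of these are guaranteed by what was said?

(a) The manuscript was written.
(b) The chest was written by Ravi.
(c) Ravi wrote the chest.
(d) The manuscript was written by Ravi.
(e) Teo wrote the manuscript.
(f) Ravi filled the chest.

(a), (d)

(a) Entailed — the original entails any weakening of itself; this just drops 'meticulously' and generalizes the agent.
(b) Not entailed — Ravi wrote the manuscript, not the chest; the chest belongs to the filling event.
(c) Not entailed — Ravi wrote the manuscript, not the chest; the chest belongs to the filling event.
(d) Entailed — every conjunct here is already in the original writing event.
(e) Not entailed — the passage has Ravi writing the manuscript, not Teo.
(f) Not entailed — 'was filling' is progressive on an accomplishment; it does not entail the completed 'filled'.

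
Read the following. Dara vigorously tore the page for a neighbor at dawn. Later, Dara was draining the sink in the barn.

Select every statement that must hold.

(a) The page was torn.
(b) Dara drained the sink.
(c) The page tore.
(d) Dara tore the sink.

(a) Entailed — every conjunct here is already in the original tearing event.
(b) Not entailed — 'was draining' is progressive on an accomplishment; it does not entail the completed 'drained'.
(c) Entailed — 'Dara tore the page' is causative; it entails the inchoative 'the page tore'.
(d) Not entailed — Dara tore the page, not the sink; the sink belongs to the draining event.

(a), (c)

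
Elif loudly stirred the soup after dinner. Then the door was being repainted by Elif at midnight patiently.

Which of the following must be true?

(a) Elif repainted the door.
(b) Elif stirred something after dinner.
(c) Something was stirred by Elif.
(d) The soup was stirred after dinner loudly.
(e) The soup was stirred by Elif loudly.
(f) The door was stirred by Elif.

(b), (c), (d), (e)

(a) Not entailed — 'was repainting' is progressive on an accomplishment; it does not entail the completed 'repainted'.
(b) Entailed — every conjunct here is already in the original stirring event.
(c) Entailed — every conjunct here is already in the original stirring event.
(d) Entailed — generalizing the agent leaves a sub-description the original still satisfies.
(e) Entailed — this follows by dropping conjuncts from the stirring event's description.
(f) Not entailed — Elif stirred the soup, not the door; the door belongs to the repainting event.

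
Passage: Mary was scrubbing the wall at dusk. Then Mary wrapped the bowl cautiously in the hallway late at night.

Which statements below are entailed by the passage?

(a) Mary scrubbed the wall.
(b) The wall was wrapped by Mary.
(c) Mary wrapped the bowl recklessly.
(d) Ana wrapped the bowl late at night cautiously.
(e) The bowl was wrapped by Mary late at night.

(a) Entailed — 'scrub' is an activity; 'was scrubbing' entails that some scrubbing happened, so 'scrubbed' holds.
(b) Not entailed — Mary wrapped the bowl, not the wall; the wall belongs to the scrubbing event.
(c) Not entailed — 'recklessly' adds a manner not in (and inconsistent with) the original.
(d) Not entailed — the passage has Mary wrapping the bowl, not Ana.
(e) Entailed — dropping 'cautiously', 'in the hallway' leaves a sub-description the original still satisfies.

(a), (e)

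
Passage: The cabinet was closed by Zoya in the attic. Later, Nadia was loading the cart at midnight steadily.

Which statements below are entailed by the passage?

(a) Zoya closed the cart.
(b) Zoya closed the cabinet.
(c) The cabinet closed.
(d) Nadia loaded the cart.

(a) Not entailed — Zoya closed the cabinet, not the cart; the cart belongs to the loading event.
(b) Entailed — the original entails any weakening of itself; this just drops 'in the attic'.
(c) Entailed — 'Zoya closed the cabinet' is causative; it entails the inchoative 'the cabinet closed'.
(d) Not entailed — 'was loading' is progressive on an accomplishment; it does not entail the completed 'loaded'.

(b), (c)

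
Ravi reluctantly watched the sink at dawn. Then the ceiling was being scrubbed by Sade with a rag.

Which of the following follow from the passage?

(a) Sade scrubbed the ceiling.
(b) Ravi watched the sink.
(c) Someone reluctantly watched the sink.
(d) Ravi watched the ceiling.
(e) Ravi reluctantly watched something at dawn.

(a), (b), (c), (e)

(a) Entailed — 'scrub' is an activity; 'was scrubbing' entails that some scrubbing happened, so 'scrubbed' holds.
(b) Entailed — the original entails any weakening of itself; this just drops 'reluctantly', 'at dawn'.
(c) Entailed — this follows by dropping conjuncts from the watching event's description.
(d) Not entailed — Ravi watched the sink, not the ceiling; the ceiling belongs to the scrubbing event.
(e) Entailed — this follows by dropping conjuncts from the watching event's description.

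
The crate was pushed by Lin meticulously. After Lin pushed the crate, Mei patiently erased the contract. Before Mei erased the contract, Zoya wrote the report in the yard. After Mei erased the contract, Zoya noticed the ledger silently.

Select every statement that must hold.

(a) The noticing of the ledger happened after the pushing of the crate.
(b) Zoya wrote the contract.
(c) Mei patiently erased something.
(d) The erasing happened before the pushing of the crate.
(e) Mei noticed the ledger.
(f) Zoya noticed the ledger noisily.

(a), (c)

(a) Entailed — the narrative places the pushing before the noticing.
(b) Not entailed — Zoya wrote the report, not the contract; the contract belongs to the erasing event.
(c) Entailed — the original entails any weakening of itself; this just generalizes the patient.
(d) Not entailed — the narrative places the pushing before the erasing, not after.
(e) Not entailed — the passage has Zoya noticing the ledger, not Mei.
(f) Not entailed — 'noisily' adds a manner not in (and inconsistent with) the original.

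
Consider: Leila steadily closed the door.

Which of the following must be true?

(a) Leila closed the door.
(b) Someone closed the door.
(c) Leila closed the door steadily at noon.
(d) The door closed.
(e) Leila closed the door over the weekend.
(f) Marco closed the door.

(a), (b), (d)

(a) Entailed — dropping 'steadily' leaves a sub-description the original still satisfies.
(b) Entailed — dropping 'steadily' and generalizing the agent leaves a sub-description the original still satisfies.
(c) Not entailed — 'at noon' adds information not in the original event.
(d) Entailed — 'Leila closed the door' is causative; it entails the inchoative 'the door closed'.
(e) Not entailed — 'over the weekend' adds information not in the original event.
(f) Not entailed — the passage has Leila closing the door, not Marco.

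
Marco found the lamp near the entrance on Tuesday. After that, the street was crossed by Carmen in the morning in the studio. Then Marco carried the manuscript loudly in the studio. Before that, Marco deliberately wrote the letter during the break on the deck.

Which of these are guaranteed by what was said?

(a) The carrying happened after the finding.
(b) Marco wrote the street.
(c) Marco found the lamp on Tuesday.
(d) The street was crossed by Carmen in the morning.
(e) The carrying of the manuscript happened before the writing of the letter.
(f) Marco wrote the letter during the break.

(a), (c), (d), (f)

(a) Entailed — the narrative places the finding before the carrying.
(b) Not entailed — Marco wrote the letter, not the street; the street belongs to the crossing event.
(c) Entailed — this follows by dropping conjuncts from the finding event's description.
(d) Entailed — dropping 'in the studio' leaves a sub-description the original still satisfies.
(e) Not entailed — the narrative places the writing before the carrying, not after.
(f) Entailed — dropping 'deliberately', 'on the deck' leaves a sub-description the original still satisfies.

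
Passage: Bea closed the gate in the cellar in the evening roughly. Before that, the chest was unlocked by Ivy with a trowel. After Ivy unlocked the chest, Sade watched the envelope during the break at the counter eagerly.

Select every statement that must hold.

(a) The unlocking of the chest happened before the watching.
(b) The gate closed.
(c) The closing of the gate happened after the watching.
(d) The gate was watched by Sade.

(a), (b)

(a) Entailed — the narrative places the unlocking before the watching.
(b) Entailed — 'Bea closed the gate' is causative; it entails the inchoative 'the gate closed'.
(c) Not entailed — the narrative doesn't order the watching relative to the closing.
(d) Not entailed — Sade watched the envelope, not the gate; the gate belongs to the closing event.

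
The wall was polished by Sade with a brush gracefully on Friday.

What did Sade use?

a brush

'with a brush' marks the instrument of the polishing event.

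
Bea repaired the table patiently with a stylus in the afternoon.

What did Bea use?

'with a stylus' marks the instrument of the repairing event.

a stylus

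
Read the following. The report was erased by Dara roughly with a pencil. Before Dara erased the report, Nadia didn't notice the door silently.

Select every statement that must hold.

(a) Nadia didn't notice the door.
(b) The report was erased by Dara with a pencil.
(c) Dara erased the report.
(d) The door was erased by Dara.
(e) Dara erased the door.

(b), (c)

(a) Not entailed — dropping 'silently' under negation is not valid — the original leaves open that Nadia noticed the door some other way.
(b) Entailed — every conjunct here is already in the original erasing event.
(c) Entailed — this follows by dropping conjuncts from the erasing event's description.
(d) Not entailed — Dara erased the report, not the door; the door belongs to the noticing event.
(e) Not entailed — Dara erased the report, not the door; the door belongs to the noticing event.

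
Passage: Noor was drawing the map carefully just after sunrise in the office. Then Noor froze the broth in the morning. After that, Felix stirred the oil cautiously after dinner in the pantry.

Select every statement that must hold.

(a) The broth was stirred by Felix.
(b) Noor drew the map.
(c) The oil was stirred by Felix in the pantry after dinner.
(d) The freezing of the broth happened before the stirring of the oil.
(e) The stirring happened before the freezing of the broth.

(a) Not entailed — Felix stirred the oil, not the broth; the broth belongs to the freezing event.
(b) Not entailed — 'was drawing' is progressive on an accomplishment; it does not entail the completed 'drew'.
(c) Entailed — the original entails any weakening of itself; this just drops 'cautiously'.
(d) Entailed — the narrative places the freezing before the stirring.
(e) Not entailed — the narrative places the freezing before the stirring, not after.

(c), (d)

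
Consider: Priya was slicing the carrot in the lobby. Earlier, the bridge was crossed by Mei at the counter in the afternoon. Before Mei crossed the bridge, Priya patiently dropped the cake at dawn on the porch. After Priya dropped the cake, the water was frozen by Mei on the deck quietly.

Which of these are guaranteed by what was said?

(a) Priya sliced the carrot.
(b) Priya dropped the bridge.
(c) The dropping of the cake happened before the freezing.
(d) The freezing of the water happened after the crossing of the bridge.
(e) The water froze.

(a) Not entailed — 'was slicing' is progressive on an accomplishment; it does not entail the completed 'sliced'.
(b) Not entailed — Priya dropped the cake, not the bridge; the bridge belongs to the crossing event.
(c) Entailed — the narrative places the dropping before the freezing.
(d) Not entailed — the narrative doesn't order the crossing relative to the freezing.
(e) Entailed — 'Mei froze the water' is causative; it entails the inchoative 'the water froze'.

(c), (e)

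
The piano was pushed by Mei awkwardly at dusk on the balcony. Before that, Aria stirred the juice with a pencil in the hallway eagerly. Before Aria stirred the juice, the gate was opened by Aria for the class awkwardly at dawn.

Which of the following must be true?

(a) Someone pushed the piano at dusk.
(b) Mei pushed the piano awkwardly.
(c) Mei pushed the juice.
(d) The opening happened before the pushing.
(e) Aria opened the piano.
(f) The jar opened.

(a) Entailed — the original entails any weakening of itself; this just drops 'awkwardly', 'on the balcony' and generalizes the agent.
(b) Entailed — the original entails any weakening of itself; this just drops 'at dusk', 'on the balcony'.
(c) Not entailed — Mei pushed the piano, not the juice; the juice belongs to the stirring event.
(d) Entailed — the narrative places the opening before the pushing.
(e) Not entailed — Aria opened the gate, not the piano; the piano belongs to the pushing event.
(f) Not entailed — the gate is what opened, not the jar.

(a), (b), (d)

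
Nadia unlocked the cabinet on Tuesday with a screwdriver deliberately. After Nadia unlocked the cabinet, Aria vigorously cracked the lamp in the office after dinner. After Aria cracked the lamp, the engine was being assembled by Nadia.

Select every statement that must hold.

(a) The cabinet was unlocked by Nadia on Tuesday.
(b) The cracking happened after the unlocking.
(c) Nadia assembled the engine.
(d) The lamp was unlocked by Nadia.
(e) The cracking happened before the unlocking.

(a) Entailed — this follows by dropping conjuncts from the unlocking event's description.
(b) Entailed — the narrative places the unlocking before the cracking.
(c) Not entailed — 'was assembling' is progressive on an accomplishment; it does not entail the completed 'assembled'.
(d) Not entailed — Nadia unlocked the cabinet, not the lamp; the lamp belongs to the cracking event.
(e) Not entailed — the narrative places the unlocking before the cracking, not after.

(a), (b)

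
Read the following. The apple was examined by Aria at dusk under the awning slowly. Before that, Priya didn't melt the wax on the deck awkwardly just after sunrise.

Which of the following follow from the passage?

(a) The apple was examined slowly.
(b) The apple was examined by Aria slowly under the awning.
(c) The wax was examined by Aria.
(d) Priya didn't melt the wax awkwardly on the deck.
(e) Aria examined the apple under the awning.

(a) Entailed — every conjunct here is already in the original examining event.
(b) Entailed — every conjunct here is already in the original examining event.
(c) Not entailed — Aria examined the apple, not the wax; the wax belongs to the melting event.
(d) Not entailed — dropping 'just after sunrise' under negation is not valid — the original leaves open that Priya melted the wax some other way.
(e) Entailed — this follows by dropping conjuncts from the examining event's description.

(a), (b), (e)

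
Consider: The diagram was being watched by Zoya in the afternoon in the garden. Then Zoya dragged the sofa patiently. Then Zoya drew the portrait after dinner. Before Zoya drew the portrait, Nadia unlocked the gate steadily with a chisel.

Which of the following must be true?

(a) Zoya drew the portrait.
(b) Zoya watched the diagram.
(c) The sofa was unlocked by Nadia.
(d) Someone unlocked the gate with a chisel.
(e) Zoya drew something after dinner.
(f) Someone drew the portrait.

(a), (b), (d), (e), (f)

(a) Entailed — every conjunct here is already in the original drawing event.
(b) Entailed — 'watch' is an activity; 'was watching' entails that some watching happened, so 'watched' holds.
(c) Not entailed — Nadia unlocked the gate, not the sofa; the sofa belongs to the dragging event.
(d) Entailed — the original entails any weakening of itself; this just drops 'steadily' and generalizes the agent.
(e) Entailed — every conjunct here is already in the original drawing event.
(f) Entailed — dropping 'after dinner' and generalizing the agent leaves a sub-description the original still satisfies.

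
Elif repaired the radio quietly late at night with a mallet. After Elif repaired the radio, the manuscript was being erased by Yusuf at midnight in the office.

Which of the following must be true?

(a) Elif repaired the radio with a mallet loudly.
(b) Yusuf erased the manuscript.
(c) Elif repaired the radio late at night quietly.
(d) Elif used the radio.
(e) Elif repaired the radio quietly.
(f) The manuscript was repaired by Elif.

(a) Not entailed — 'loudly' adds a manner not in (and inconsistent with) the original.
(b) Not entailed — 'was erasing' is progressive on an accomplishment; it does not entail the completed 'erased'.
(c) Entailed — the original entails any weakening of itself; this just drops 'with a mallet'.
(d) Not entailed — the radio is the patient, not an instrument — Elif used a mallet.
(e) Entailed — the original entails any weakening of itself; this just drops 'with a mallet', 'late at night'.
(f) Not entailed — Elif repaired the radio, not the manuscript; the manuscript belongs to the erasing event.

(c), (e)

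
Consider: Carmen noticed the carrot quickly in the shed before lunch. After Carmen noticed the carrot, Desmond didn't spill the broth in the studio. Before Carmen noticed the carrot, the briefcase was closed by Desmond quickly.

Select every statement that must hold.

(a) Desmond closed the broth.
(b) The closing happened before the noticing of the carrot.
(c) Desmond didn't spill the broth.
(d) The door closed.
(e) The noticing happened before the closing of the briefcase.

(b)

(a) Not entailed — Desmond closed the briefcase, not the broth; the broth belongs to the spilling event.
(b) Entailed — the narrative places the closing before the noticing.
(c) Not entailed — dropping 'in the studio' under negation is not valid — the original leaves open that Desmond spilled the broth some other way.
(d) Not entailed — the briefcase is what closed, not the door.
(e) Not entailed — the narrative places the closing before the noticing, not after.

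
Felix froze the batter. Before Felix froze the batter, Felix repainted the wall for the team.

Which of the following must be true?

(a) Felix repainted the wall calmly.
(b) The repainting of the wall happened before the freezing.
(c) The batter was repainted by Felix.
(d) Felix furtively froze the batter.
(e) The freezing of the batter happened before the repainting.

(a) Not entailed — 'calmly' adds information not in the original event.
(b) Entailed — the narrative places the repainting before the freezing.
(c) Not entailed — Felix repainted the wall, not the batter; the batter belongs to the freezing event.
(d) Not entailed — 'furtively' adds information not in the original event.
(e) Not entailed — the narrative places the repainting before the freezing, not after.

(b)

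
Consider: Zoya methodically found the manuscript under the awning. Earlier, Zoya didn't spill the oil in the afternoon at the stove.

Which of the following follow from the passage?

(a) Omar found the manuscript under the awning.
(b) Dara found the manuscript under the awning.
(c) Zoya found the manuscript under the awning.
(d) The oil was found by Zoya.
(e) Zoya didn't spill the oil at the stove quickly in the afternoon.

(c), (e)

(a) Not entailed — the passage has Zoya finding the manuscript, not Omar.
(b) Not entailed — the passage has Zoya finding the manuscript, not Dara.
(c) Entailed — dropping 'methodically' leaves a sub-description the original still satisfies.
(d) Not entailed — Zoya found the manuscript, not the oil; the oil belongs to the spilling event.
(e) Entailed — under negation, adding a further restriction is entailed: if no such spilling event occurred, none occurred quickly either.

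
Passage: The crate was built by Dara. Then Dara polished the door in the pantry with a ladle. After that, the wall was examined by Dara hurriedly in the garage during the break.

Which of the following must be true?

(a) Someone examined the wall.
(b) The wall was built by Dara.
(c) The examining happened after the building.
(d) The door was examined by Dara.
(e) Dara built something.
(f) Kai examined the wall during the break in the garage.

(a), (c), (e)

(a) Entailed — this follows by dropping conjuncts from the examining event's description.
(b) Not entailed — Dara built the crate, not the wall; the wall belongs to the examining event.
(c) Entailed — the narrative places the building before the examining.
(d) Not entailed — Dara examined the wall, not the door; the door belongs to the polishing event.
(e) Entailed — every conjunct here is already in the original building event.
(f) Not entailed — the passage has Dara examining the wall, not Kai.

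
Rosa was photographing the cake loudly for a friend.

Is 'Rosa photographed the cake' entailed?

no

'was photographing' is progressive; for an accomplishment like 'photograph the cake', it doesn't entail completion.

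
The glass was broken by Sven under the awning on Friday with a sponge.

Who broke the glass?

'Sven' marks the agent of the breaking event.

Sven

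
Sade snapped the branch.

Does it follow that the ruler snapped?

Nothing is said about any ruler; only the branch is affected.

no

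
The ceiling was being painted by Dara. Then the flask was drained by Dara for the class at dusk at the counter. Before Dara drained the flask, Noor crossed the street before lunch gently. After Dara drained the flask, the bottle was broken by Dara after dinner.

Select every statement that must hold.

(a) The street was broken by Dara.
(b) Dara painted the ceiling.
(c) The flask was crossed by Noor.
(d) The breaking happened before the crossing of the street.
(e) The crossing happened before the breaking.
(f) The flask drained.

(e), (f)

(a) Not entailed — Dara broke the bottle, not the street; the street belongs to the crossing event.
(b) Not entailed — 'was painting' is progressive on an accomplishment; it does not entail the completed 'painted'.
(c) Not entailed — Noor crossed the street, not the flask; the flask belongs to the draining event.
(d) Not entailed — the narrative places the crossing before the breaking, not after.
(e) Entailed — the narrative places the crossing before the breaking.
(f) Entailed — 'Dara drained the flask' is causative; it entails the inchoative 'the flask drained'.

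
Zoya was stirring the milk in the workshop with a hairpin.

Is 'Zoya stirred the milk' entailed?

'stir' is atelic; if Zoya was stirring the milk, then Zoya stirred the milk (for some time).

yes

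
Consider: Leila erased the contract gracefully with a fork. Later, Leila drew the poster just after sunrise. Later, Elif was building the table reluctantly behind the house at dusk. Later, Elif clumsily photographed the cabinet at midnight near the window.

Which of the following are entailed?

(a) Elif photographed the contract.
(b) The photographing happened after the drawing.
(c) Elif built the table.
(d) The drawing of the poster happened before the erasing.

(b)

(a) Not entailed — Elif photographed the cabinet, not the contract; the contract belongs to the erasing event.
(b) Entailed — the narrative places the drawing before the photographing.
(c) Not entailed — 'was building' is progressive on an accomplishment; it does not entail the completed 'built'.
(d) Not entailed — the narrative places the erasing before the drawing, not after.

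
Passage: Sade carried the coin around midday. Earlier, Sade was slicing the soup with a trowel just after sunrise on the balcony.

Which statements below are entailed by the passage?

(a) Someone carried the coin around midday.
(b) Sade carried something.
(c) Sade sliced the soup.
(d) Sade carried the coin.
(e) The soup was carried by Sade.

(a) Entailed — this follows by dropping conjuncts from the carrying event's description.
(b) Entailed — every conjunct here is already in the original carrying event.
(c) Not entailed — 'was slicing' is progressive on an accomplishment; it does not entail the completed 'sliced'.
(d) Entailed — dropping 'around midday' leaves a sub-description the original still satisfies.
(e) Not entailed — Sade carried the coin, not the soup; the soup belongs to the slicing event.

(a), (b), (d)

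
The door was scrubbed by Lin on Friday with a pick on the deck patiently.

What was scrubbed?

the door

'the door' marks the patient of the scrubbing event.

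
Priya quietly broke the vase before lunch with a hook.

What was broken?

'the vase' marks the patient of the breaking event.

the vase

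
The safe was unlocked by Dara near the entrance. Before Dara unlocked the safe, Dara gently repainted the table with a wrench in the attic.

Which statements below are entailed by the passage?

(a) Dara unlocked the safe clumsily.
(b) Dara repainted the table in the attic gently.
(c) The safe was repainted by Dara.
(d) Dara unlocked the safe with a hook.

(b)

(a) Not entailed — 'clumsily' adds information not in the original event.
(b) Entailed — dropping 'with a wrench' leaves a sub-description the original still satisfies.
(c) Not entailed — Dara repainted the table, not the safe; the safe belongs to the unlocking event.
(d) Not entailed — 'with a hook' adds information not in the original event.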